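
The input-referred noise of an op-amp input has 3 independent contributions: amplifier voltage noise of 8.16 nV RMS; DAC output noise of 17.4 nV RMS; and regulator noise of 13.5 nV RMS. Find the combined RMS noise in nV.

Uncorrelated sources add in power (mean-square): V_tot = √(ΣV_i²)
V_tot = √[(8.16×10⁻⁹)² + (1.74×10⁻⁸)² + (1.35×10⁻⁸)²] = 2.35×10⁻⁸ V = 23.5 nV

23.5 nV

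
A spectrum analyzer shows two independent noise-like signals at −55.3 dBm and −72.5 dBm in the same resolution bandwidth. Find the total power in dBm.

Convert to linear, add, convert back:
P₁ = 2.95×10⁻⁹ W, P₂ = 5.62×10⁻¹¹ W
P_tot = 3.01×10⁻⁹ W → 10 log₁₀(P_tot / 10⁻³) = −55.2 dBm

−55.2 dBm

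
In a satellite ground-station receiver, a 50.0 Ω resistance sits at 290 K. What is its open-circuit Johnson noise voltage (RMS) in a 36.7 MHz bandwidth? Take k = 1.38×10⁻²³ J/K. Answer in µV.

5.42 µV

V_n = √(4kTRB)
4kTRB = 4 × 1.38×10⁻²³ × 290 × 5.00×10¹ × 3.67×10⁷ = 2.94×10⁻¹¹ V²
V_n = √(2.94×10⁻¹¹) = 5.42×10⁻⁶ V = 5.42 µV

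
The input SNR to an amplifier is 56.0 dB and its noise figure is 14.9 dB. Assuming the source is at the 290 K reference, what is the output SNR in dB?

41.1 dB

By definition F = SNR_in/SNR_out, so in dB: SNR_out = SNR_in − NF
SNR_out = 56.0 − 14.9 = 41.1 dB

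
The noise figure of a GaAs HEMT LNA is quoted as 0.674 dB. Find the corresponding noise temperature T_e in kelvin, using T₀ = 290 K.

F = 10^(0.674/10) = 1.16788
T_e = (F − 1)·T₀ = (1.16788 − 1) × 290 = 48.7 K

48.7 K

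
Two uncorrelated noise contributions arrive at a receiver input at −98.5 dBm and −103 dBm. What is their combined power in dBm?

−97.2 dBm

Convert to linear, add, convert back:
P₁ = 1.41×10⁻¹³ W, P₂ = 5.01×10⁻¹⁴ W
P_tot = 1.91×10⁻¹³ W → 10 log₁₀(P_tot / 10⁻³) = −97.2 dBm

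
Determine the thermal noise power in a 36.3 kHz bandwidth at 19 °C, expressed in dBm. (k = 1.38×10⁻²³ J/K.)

−128.3 dBm

T = 19 °C + 273.15 = 292.15 K
P_n = kTB = 1.38×10⁻²³ × 292.15 × 3.63×10⁴ = 1.46×10⁻¹⁶ W
In dBm: 10 log₁₀(1.46×10⁻¹⁶ / 10⁻³) = −128.3 dBm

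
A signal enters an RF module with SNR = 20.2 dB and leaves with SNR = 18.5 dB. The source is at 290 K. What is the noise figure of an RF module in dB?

1.7 dB

NF (dB) = SNR_in(dB) − SNR_out(dB) when the source is at T₀
NF = 20.2 − 18.5 = 1.7 dB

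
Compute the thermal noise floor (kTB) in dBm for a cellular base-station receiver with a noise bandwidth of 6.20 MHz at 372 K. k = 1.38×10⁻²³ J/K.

P_n = kTB = 1.38×10⁻²³ × 372 × 6.20×10⁶ = 3.18×10⁻¹⁴ W
In dBm: 10 log₁₀(3.18×10⁻¹⁴ / 10⁻³) = −105.0 dBm

−105.0 dBm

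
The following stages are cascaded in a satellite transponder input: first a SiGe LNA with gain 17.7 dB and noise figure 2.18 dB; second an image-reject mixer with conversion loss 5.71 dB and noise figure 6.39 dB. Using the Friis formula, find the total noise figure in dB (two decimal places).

Convert to linear (a loss of L dB is a gain of −L dB): F_i = 10^(NF_i/10), G_i = 10^(G_i,dB/10)
  Stage 1: F_1 = 10^(2.18/10) = 1.652, G_1 = 10^(17.7/10) = 58.88
  Stage 2: F_2 = 10^(6.39/10) = 4.355, G_2 = 10^(−5.71/10) = 0.2685
Friis cascade:
  F = 1.652 + (4.355 − 1)/58.88 = 1.709
NF = 10 log₁₀(1.709) = 2.33 dB

2.33 dB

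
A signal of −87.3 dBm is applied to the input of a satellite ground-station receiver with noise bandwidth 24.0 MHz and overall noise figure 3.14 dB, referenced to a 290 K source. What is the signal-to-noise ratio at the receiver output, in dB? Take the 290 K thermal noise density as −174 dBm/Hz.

Noise floor: N = −174 + 10 log₁₀(B) + NF
10 log₁₀(2.40×10⁷) = 73.8 dB
N = −174 + 73.8 + 3.14 = −97.06 dBm
SNR = P_sig − N = −87.3 − (−97.06) = 9.76 dB → 9.8 dB

9.8 dB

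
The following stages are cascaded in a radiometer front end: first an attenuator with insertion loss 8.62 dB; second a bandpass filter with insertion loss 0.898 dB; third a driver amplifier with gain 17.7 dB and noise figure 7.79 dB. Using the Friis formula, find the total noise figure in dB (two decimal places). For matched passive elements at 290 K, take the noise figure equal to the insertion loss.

17.31 dB

Convert to linear (a loss of L dB is a gain of −L dB): F_i = 10^(NF_i/10), G_i = 10^(G_i,dB/10)
  Stage 1: F_1 = 10^(8.62/10) = 7.278, G_1 = 10^(−8.62/10) = 0.1374
  Stage 2: F_2 = 10^(0.898/10) = 1.230, G_2 = 10^(−0.898/10) = 0.8132
  Stage 3: F_3 = 10^(7.79/10) = 6.012, G_3 = 10^(17.7/10) = 58.88
Friis cascade:
  F = 7.278 + (1.230 − 1)/0.1374 + (6.012 − 1)/0.1117 = 53.80
NF = 10 log₁₀(53.80) = 17.31 dB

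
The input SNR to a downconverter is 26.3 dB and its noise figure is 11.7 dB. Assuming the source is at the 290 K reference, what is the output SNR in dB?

By definition F = SNR_in/SNR_out, so in dB: SNR_out = SNR_in − NF
SNR_out = 26.3 − 11.7 = 14.6 dB

14.6 dB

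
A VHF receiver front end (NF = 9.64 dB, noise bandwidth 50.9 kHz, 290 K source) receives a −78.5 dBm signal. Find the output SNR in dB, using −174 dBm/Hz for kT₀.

38.8 dB

Noise floor: N = −174 + 10 log₁₀(B) + NF
10 log₁₀(5.09×10⁴) = 47.07 dB
N = −174 + 47.07 + 9.64 = −117.29 dBm
SNR = P_sig − N = −78.5 − (−117.29) = 38.79 dB → 38.8 dB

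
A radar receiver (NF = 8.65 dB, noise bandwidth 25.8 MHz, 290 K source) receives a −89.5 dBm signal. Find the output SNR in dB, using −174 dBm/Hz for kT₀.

1.7 dB

Noise floor: N = −174 + 10 log₁₀(B) + NF
10 log₁₀(2.58×10⁷) = 74.12 dB
N = −174 + 74.12 + 8.65 = −91.23 dBm
SNR = P_sig − N = −89.5 − (−91.23) = 1.73 dB → 1.7 dB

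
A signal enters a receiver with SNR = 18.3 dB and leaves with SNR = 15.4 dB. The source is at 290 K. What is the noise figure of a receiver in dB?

2.9 dB

NF (dB) = SNR_in(dB) − SNR_out(dB) when the source is at T₀
NF = 18.3 − 15.4 = 2.9 dB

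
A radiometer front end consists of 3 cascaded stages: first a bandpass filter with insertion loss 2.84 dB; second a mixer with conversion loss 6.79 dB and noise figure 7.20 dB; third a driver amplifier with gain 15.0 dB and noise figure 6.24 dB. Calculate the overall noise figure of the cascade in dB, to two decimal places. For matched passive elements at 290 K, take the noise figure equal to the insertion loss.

15.97 dB

Convert to linear (a loss of L dB is a gain of −L dB): F_i = 10^(NF_i/10), G_i = 10^(G_i,dB/10)
  Stage 1: F_1 = 10^(2.84/10) = 1.923, G_1 = 10^(−2.84/10) = 0.5200
  Stage 2: F_2 = 10^(7.20/10) = 5.248, G_2 = 10^(−6.79/10) = 0.2094
  Stage 3: F_3 = 10^(6.24/10) = 4.207, G_3 = 10^(15.0/10) = 31.62
Friis cascade:
  F = 1.923 + (5.248 − 1)/0.5200 + (4.207 − 1)/0.1089 = 39.55
NF = 10 log₁₀(39.55) = 15.97 dB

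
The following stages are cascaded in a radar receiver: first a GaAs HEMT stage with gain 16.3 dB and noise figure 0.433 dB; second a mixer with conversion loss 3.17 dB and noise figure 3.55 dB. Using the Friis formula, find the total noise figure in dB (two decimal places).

Convert to linear (a loss of L dB is a gain of −L dB): F_i = 10^(NF_i/10), G_i = 10^(G_i,dB/10)
  Stage 1: F_1 = 10^(0.433/10) = 1.105, G_1 = 10^(16.3/10) = 42.66
  Stage 2: F_2 = 10^(3.55/10) = 2.265, G_2 = 10^(−3.17/10) = 0.4819
Friis cascade:
  F = 1.105 + (2.265 − 1)/42.66 = 1.134
NF = 10 log₁₀(1.134) = 0.55 dB

0.55 dB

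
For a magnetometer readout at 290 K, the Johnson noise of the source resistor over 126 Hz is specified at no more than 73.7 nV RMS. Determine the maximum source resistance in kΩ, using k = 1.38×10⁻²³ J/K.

Johnson–Nyquist: V_n = √(4kTRB) ⇒ R = V_n² / (4kTB)
4kTB = 4 × 1.38×10⁻²³ × 290 × 1.26×10² = 2.02×10⁻¹⁸
R = (7.37×10⁻⁸)² / 2.02×10⁻¹⁸ = 2.69×10³ Ω = 2.69 kΩ

2.69 kΩ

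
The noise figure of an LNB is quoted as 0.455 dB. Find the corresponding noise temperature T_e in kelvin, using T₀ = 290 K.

F = 10^(0.455/10) = 1.11045
T_e = (F − 1)·T₀ = (1.11045 − 1) × 290 = 32.0 K

32.0 K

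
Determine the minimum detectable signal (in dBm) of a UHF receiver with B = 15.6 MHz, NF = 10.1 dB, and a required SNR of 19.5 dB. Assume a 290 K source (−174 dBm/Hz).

Sensitivity = −174 + 10 log₁₀(B) + NF + SNR_min
= −174 + 71.93 + 10.1 + 19.5
= −72.47 dBm → −72.5 dBm

−72.5 dBm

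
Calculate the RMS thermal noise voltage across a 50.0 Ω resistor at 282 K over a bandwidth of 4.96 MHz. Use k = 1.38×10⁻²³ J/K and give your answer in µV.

1.96 µV

V_n = √(4kTRB)
4kTRB = 4 × 1.38×10⁻²³ × 282 × 5.00×10¹ × 4.96×10⁶ = 3.86×10⁻¹² V²
V_n = √(3.86×10⁻¹²) = 1.96×10⁻⁶ V = 1.96 µV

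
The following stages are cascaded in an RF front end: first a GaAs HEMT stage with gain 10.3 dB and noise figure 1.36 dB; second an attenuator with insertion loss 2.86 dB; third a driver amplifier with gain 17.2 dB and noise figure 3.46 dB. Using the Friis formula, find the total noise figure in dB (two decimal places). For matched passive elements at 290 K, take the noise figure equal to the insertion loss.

Convert to linear (a loss of L dB is a gain of −L dB): F_i = 10^(NF_i/10), G_i = 10^(G_i,dB/10)
  Stage 1: F_1 = 10^(1.36/10) = 1.368, G_1 = 10^(10.3/10) = 10.72
  Stage 2: F_2 = 10^(2.86/10) = 1.932, G_2 = 10^(−2.86/10) = 0.5176
  Stage 3: F_3 = 10^(3.46/10) = 2.218, G_3 = 10^(17.2/10) = 52.48
Friis cascade:
  F = 1.368 + (1.932 − 1)/10.72 + (2.218 − 1)/5.546 = 1.674
NF = 10 log₁₀(1.674) = 2.24 dB

2.24 dB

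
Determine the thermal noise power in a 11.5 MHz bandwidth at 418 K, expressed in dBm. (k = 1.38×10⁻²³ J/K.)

−101.8 dBm

P_n = kTB = 1.38×10⁻²³ × 418 × 1.15×10⁷ = 6.63×10⁻¹⁴ W
In dBm: 10 log₁₀(6.63×10⁻¹⁴ / 10⁻³) = −101.8 dBm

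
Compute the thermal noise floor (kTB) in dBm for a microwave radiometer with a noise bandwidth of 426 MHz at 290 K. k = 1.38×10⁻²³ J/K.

−87.7 dBm

P_n = kTB = 1.38×10⁻²³ × 290 × 4.26×10⁸ = 1.70×10⁻¹² W
In dBm: 10 log₁₀(1.70×10⁻¹² / 10⁻³) = −87.7 dBm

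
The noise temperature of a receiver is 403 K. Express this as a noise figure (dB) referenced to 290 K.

F = 1 + T_e/T₀ = 1 + 403/290 = 2.38966
NF = 10 log₁₀(2.38966) = 3.78 dB

3.78 dB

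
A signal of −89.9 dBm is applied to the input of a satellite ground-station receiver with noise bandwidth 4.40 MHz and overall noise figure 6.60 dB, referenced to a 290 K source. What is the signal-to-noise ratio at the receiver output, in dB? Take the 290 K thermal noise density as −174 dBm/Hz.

Noise floor: N = −174 + 10 log₁₀(B) + NF
10 log₁₀(4.40×10⁶) = 66.43 dB
N = −174 + 66.43 + 6.60 = −100.97 dBm
SNR = P_sig − N = −89.9 − (−100.97) = 11.07 dB → 11.1 dB

11.1 dB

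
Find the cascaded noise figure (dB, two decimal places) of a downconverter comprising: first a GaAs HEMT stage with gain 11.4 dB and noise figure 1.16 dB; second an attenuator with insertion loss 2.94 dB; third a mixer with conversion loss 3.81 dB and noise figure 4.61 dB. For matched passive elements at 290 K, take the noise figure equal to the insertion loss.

Convert to linear (a loss of L dB is a gain of −L dB): F_i = 10^(NF_i/10), G_i = 10^(G_i,dB/10)
  Stage 1: F_1 = 10^(1.16/10) = 1.306, G_1 = 10^(11.4/10) = 13.80
  Stage 2: F_2 = 10^(2.94/10) = 1.968, G_2 = 10^(−2.94/10) = 0.5082
  Stage 3: F_3 = 10^(4.61/10) = 2.891, G_3 = 10^(−3.81/10) = 0.4159
Friis cascade:
  F = 1.306 + (1.968 − 1)/13.80 + (2.891 − 1)/7.015 = 1.646
NF = 10 log₁₀(1.646) = 2.16 dB

2.16 dB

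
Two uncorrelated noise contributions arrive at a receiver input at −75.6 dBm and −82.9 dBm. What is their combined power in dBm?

Convert to linear, add, convert back:
P₁ = 2.75×10⁻¹¹ W, P₂ = 5.13×10⁻¹² W
P_tot = 3.27×10⁻¹¹ W → 10 log₁₀(P_tot / 10⁻³) = −74.9 dBm

−74.9 dBm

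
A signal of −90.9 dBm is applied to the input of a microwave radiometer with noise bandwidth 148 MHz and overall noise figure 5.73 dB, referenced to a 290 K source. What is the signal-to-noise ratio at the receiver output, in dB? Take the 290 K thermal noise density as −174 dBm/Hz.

−4.3 dB

Noise floor: N = −174 + 10 log₁₀(B) + NF
10 log₁₀(1.48×10⁸) = 81.7 dB
N = −174 + 81.7 + 5.73 = −86.57 dBm
SNR = P_sig − N = −90.9 − (−86.57) = −4.33 dB → −4.3 dB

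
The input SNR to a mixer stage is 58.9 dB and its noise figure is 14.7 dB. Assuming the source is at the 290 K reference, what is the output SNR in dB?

By definition F = SNR_in/SNR_out, so in dB: SNR_out = SNR_in − NF
SNR_out = 58.9 − 14.7 = 44.2 dB

44.2 dB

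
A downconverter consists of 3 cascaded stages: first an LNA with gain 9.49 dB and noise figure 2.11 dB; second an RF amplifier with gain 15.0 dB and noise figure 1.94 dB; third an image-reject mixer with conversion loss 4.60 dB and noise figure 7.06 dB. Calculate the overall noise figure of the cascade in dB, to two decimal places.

Convert to linear (a loss of L dB is a gain of −L dB): F_i = 10^(NF_i/10), G_i = 10^(G_i,dB/10)
  Stage 1: F_1 = 10^(2.11/10) = 1.626, G_1 = 10^(9.49/10) = 8.892
  Stage 2: F_2 = 10^(1.94/10) = 1.563, G_2 = 10^(15.0/10) = 31.62
  Stage 3: F_3 = 10^(7.06/10) = 5.082, G_3 = 10^(−4.60/10) = 0.3467
Friis cascade:
  F = 1.626 + (1.563 − 1)/8.892 + (5.082 − 1)/281.2 = 1.703
NF = 10 log₁₀(1.703) = 2.31 dB

2.31 dB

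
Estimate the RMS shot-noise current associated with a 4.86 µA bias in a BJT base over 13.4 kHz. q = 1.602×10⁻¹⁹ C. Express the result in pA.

144 pA

I_n = √(2qI·B)
2qI·B = 2 × 1.602×10⁻¹⁹ × 4.86×10⁻⁶ × 1.34×10⁴ = 2.09×10⁻²⁰ A²
I_n = √(2.09×10⁻²⁰) = 1.44×10⁻¹⁰ A = 144 pA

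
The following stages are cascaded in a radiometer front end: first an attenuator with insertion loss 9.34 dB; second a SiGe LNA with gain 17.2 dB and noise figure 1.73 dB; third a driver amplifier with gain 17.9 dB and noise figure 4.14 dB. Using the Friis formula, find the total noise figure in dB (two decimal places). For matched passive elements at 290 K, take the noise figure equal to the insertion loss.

Convert to linear (a loss of L dB is a gain of −L dB): F_i = 10^(NF_i/10), G_i = 10^(G_i,dB/10)
  Stage 1: F_1 = 10^(9.34/10) = 8.590, G_1 = 10^(−9.34/10) = 0.1164
  Stage 2: F_2 = 10^(1.73/10) = 1.489, G_2 = 10^(17.2/10) = 52.48
  Stage 3: F_3 = 10^(4.14/10) = 2.594, G_3 = 10^(17.9/10) = 61.66
Friis cascade:
  F = 8.590 + (1.489 − 1)/0.1164 + (2.594 − 1)/6.109 = 13.05
NF = 10 log₁₀(13.05) = 11.16 dB

11.16 dB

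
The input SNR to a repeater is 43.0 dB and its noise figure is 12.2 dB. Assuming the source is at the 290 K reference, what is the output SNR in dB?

30.8 dB

By definition F = SNR_in/SNR_out, so in dB: SNR_out = SNR_in − NF
SNR_out = 43.0 − 12.2 = 30.8 dB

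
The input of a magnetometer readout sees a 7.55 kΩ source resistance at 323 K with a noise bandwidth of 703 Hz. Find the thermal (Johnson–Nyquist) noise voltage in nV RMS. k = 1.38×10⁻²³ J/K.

308 nV

V_n = √(4kTRB)
4kTRB = 4 × 1.38×10⁻²³ × 323 × 7.55×10³ × 7.03×10² = 9.46×10⁻¹⁴ V²
V_n = √(9.46×10⁻¹⁴) = 3.08×10⁻⁷ V = 308 nV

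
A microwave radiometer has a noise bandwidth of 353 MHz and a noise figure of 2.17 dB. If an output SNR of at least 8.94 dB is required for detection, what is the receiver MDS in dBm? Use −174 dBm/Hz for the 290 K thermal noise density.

−77.4 dBm

Sensitivity = −174 + 10 log₁₀(B) + NF + SNR_min
= −174 + 85.48 + 2.17 + 8.94
= −77.41 dBm → −77.4 dBm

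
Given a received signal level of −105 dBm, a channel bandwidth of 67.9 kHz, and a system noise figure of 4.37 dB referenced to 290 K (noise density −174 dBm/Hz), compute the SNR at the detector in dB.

Noise floor: N = −174 + 10 log₁₀(B) + NF
10 log₁₀(6.79×10⁴) = 48.32 dB
N = −174 + 48.32 + 4.37 = −121.31 dBm
SNR = P_sig − N = −105 − (−121.31) = 16.31 dB → 16.3 dB

16.3 dB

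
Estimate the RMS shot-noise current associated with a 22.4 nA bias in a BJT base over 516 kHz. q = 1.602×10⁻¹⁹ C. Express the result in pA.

60.9 pA

I_n = √(2qI·B)
2qI·B = 2 × 1.602×10⁻¹⁹ × 2.24×10⁻⁸ × 5.16×10⁵ = 3.70×10⁻²¹ A²
I_n = √(3.70×10⁻²¹) = 6.09×10⁻¹¹ A = 60.9 pA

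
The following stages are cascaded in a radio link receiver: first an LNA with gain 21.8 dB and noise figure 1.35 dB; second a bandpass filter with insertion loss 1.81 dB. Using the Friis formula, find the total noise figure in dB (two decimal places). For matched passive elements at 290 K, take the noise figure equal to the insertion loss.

Convert to linear (a loss of L dB is a gain of −L dB): F_i = 10^(NF_i/10), G_i = 10^(G_i,dB/10)
  Stage 1: F_1 = 10^(1.35/10) = 1.365, G_1 = 10^(21.8/10) = 151.4
  Stage 2: F_2 = 10^(1.81/10) = 1.517, G_2 = 10^(−1.81/10) = 0.6592
Friis cascade:
  F = 1.365 + (1.517 − 1)/151.4 = 1.368
NF = 10 log₁₀(1.368) = 1.36 dB

1.36 dB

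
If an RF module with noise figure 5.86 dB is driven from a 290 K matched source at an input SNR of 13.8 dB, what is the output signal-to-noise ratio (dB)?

7.94 dB

By definition F = SNR_in/SNR_out, so in dB: SNR_out = SNR_in − NF
SNR_out = 13.8 − 5.86 = 7.94 dB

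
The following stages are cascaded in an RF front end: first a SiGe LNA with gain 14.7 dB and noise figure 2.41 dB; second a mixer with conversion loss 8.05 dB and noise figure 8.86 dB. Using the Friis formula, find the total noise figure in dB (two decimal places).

2.94 dB

Convert to linear (a loss of L dB is a gain of −L dB): F_i = 10^(NF_i/10), G_i = 10^(G_i,dB/10)
  Stage 1: F_1 = 10^(2.41/10) = 1.742, G_1 = 10^(14.7/10) = 29.51
  Stage 2: F_2 = 10^(8.86/10) = 7.691, G_2 = 10^(−8.05/10) = 0.1567
Friis cascade:
  F = 1.742 + (7.691 − 1)/29.51 = 1.969
NF = 10 log₁₀(1.969) = 2.94 dB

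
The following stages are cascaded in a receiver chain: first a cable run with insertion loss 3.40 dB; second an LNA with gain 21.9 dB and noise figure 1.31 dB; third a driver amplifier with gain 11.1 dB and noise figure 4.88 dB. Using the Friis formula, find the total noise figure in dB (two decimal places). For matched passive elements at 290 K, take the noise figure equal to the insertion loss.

Convert to linear (a loss of L dB is a gain of −L dB): F_i = 10^(NF_i/10), G_i = 10^(G_i,dB/10)
  Stage 1: F_1 = 10^(3.40/10) = 2.188, G_1 = 10^(−3.40/10) = 0.4571
  Stage 2: F_2 = 10^(1.31/10) = 1.352, G_2 = 10^(21.9/10) = 154.9
  Stage 3: F_3 = 10^(4.88/10) = 3.076, G_3 = 10^(11.1/10) = 12.88
Friis cascade:
  F = 2.188 + (1.352 − 1)/0.4571 + (3.076 − 1)/70.79 = 2.987
NF = 10 log₁₀(2.987) = 4.75 dB

4.75 dB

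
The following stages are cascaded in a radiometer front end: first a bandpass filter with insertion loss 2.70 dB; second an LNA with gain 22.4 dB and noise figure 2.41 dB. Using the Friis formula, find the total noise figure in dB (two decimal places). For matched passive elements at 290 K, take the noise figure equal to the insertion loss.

Convert to linear (a loss of L dB is a gain of −L dB): F_i = 10^(NF_i/10), G_i = 10^(G_i,dB/10)
  Stage 1: F_1 = 10^(2.70/10) = 1.862, G_1 = 10^(−2.70/10) = 0.5370
  Stage 2: F_2 = 10^(2.41/10) = 1.742, G_2 = 10^(22.4/10) = 173.8
Friis cascade:
  F = 1.862 + (1.742 − 1)/0.5370 = 3.243
NF = 10 log₁₀(3.243) = 5.11 dB

5.11 dB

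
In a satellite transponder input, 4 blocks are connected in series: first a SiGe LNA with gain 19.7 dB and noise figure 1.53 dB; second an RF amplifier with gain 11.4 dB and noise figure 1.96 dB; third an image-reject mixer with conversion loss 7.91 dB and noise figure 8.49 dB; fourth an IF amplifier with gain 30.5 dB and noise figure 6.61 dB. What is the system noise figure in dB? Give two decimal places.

1.61 dB

Convert to linear (a loss of L dB is a gain of −L dB): F_i = 10^(NF_i/10), G_i = 10^(G_i,dB/10)
  Stage 1: F_1 = 10^(1.53/10) = 1.422, G_1 = 10^(19.7/10) = 93.33
  Stage 2: F_2 = 10^(1.96/10) = 1.570, G_2 = 10^(11.4/10) = 13.80
  Stage 3: F_3 = 10^(8.49/10) = 7.063, G_3 = 10^(−7.91/10) = 0.1618
  Stage 4: F_4 = 10^(6.61/10) = 4.581, G_4 = 10^(30.5/10) = 1122
Friis cascade:
  F = 1.422 + (1.570 − 1)/93.33 + (7.063 − 1)/1288 + (4.581 − 1)/208.4 = 1.450
NF = 10 log₁₀(1.450) = 1.61 dB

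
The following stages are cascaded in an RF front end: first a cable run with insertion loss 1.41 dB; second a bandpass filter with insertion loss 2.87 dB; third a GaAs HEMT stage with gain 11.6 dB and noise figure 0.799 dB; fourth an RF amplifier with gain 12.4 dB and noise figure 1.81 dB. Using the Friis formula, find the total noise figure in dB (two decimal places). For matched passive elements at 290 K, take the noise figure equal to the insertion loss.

Convert to linear (a loss of L dB is a gain of −L dB): F_i = 10^(NF_i/10), G_i = 10^(G_i,dB/10)
  Stage 1: F_1 = 10^(1.41/10) = 1.384, G_1 = 10^(−1.41/10) = 0.7228
  Stage 2: F_2 = 10^(2.87/10) = 1.936, G_2 = 10^(−2.87/10) = 0.5164
  Stage 3: F_3 = 10^(0.799/10) = 1.202, G_3 = 10^(11.6/10) = 14.45
  Stage 4: F_4 = 10^(1.81/10) = 1.517, G_4 = 10^(12.4/10) = 17.38
Friis cascade:
  F = 1.384 + (1.936 − 1)/0.7228 + (1.202 − 1)/0.3733 + (1.517 − 1)/5.395 = 3.316
NF = 10 log₁₀(3.316) = 5.21 dB

5.21 dB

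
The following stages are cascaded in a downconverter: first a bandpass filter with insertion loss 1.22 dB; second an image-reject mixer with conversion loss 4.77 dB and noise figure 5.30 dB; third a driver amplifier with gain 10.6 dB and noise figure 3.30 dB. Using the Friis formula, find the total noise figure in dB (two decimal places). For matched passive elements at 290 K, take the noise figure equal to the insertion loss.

Convert to linear (a loss of L dB is a gain of −L dB): F_i = 10^(NF_i/10), G_i = 10^(G_i,dB/10)
  Stage 1: F_1 = 10^(1.22/10) = 1.324, G_1 = 10^(−1.22/10) = 0.7551
  Stage 2: F_2 = 10^(5.30/10) = 3.388, G_2 = 10^(−4.77/10) = 0.3334
  Stage 3: F_3 = 10^(3.30/10) = 2.138, G_3 = 10^(10.6/10) = 11.48
Friis cascade:
  F = 1.324 + (3.388 − 1)/0.7551 + (2.138 − 1)/0.2518 = 9.007
NF = 10 log₁₀(9.007) = 9.55 dB

9.55 dB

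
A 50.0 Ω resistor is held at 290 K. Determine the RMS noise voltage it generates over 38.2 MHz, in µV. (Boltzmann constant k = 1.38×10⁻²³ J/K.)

V_n = √(4kTRB)
4kTRB = 4 × 1.38×10⁻²³ × 290 × 5.00×10¹ × 3.82×10⁷ = 3.06×10⁻¹¹ V²
V_n = √(3.06×10⁻¹¹) = 5.53×10⁻⁶ V = 5.53 µV

5.53 µV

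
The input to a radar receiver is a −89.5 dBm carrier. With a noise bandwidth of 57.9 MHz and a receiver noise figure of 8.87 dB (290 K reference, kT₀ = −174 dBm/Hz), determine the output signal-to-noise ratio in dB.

−2.0 dB

Noise floor: N = −174 + 10 log₁₀(B) + NF
10 log₁₀(5.79×10⁷) = 77.63 dB
N = −174 + 77.63 + 8.87 = −87.50 dBm
SNR = P_sig − N = −89.5 − (−87.50) = −2.00 dB → −2.0 dB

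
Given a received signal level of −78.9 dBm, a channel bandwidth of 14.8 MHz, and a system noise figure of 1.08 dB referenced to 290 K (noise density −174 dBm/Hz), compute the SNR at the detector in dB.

Noise floor: N = −174 + 10 log₁₀(B) + NF
10 log₁₀(1.48×10⁷) = 71.7 dB
N = −174 + 71.7 + 1.08 = −101.22 dBm
SNR = P_sig − N = −78.9 − (−101.22) = 22.32 dB → 22.3 dB

22.3 dB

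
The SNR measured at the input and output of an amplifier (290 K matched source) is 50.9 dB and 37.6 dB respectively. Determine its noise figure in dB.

13.3 dB

NF (dB) = SNR_in(dB) − SNR_out(dB) when the source is at T₀
NF = 50.9 − 37.6 = 13.3 dB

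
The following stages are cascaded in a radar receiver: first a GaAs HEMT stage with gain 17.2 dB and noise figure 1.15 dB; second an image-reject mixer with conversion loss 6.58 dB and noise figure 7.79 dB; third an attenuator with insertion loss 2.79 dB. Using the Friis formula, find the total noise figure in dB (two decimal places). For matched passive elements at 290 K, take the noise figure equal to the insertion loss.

1.69 dB

Convert to linear (a loss of L dB is a gain of −L dB): F_i = 10^(NF_i/10), G_i = 10^(G_i,dB/10)
  Stage 1: F_1 = 10^(1.15/10) = 1.303, G_1 = 10^(17.2/10) = 52.48
  Stage 2: F_2 = 10^(7.79/10) = 6.012, G_2 = 10^(−6.58/10) = 0.2198
  Stage 3: F_3 = 10^(2.79/10) = 1.901, G_3 = 10^(−2.79/10) = 0.5260
Friis cascade:
  F = 1.303 + (6.012 − 1)/52.48 + (1.901 − 1)/11.53 = 1.477
NF = 10 log₁₀(1.477) = 1.69 dB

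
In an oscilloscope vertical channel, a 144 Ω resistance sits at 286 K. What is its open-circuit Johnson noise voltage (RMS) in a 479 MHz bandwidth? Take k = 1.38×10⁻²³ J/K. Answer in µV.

33.0 µV

V_n = √(4kTRB)
4kTRB = 4 × 1.38×10⁻²³ × 286 × 1.44×10² × 4.79×10⁸ = 1.09×10⁻⁹ V²
V_n = √(1.09×10⁻⁹) = 3.30×10⁻⁵ V = 33.0 µV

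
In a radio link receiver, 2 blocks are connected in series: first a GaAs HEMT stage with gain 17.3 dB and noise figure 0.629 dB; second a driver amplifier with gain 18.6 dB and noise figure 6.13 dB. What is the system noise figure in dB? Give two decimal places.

Convert to linear (a loss of L dB is a gain of −L dB): F_i = 10^(NF_i/10), G_i = 10^(G_i,dB/10)
  Stage 1: F_1 = 10^(0.629/10) = 1.156, G_1 = 10^(17.3/10) = 53.70
  Stage 2: F_2 = 10^(6.13/10) = 4.102, G_2 = 10^(18.6/10) = 72.44
Friis cascade:
  F = 1.156 + (4.102 − 1)/53.70 = 1.214
NF = 10 log₁₀(1.214) = 0.84 dB

0.84 dB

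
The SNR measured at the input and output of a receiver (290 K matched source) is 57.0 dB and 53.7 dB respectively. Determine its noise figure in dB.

NF (dB) = SNR_in(dB) − SNR_out(dB) when the source is at T₀
NF = 57.0 − 53.7 = 3.3 dB

3.3 dB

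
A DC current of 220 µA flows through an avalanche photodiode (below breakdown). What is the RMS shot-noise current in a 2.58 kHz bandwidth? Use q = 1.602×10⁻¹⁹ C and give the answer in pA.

I_n = √(2qI·B)
2qI·B = 2 × 1.602×10⁻¹⁹ × 2.20×10⁻⁴ × 2.58×10³ = 1.82×10⁻¹⁹ A²
I_n = √(1.82×10⁻¹⁹) = 4.26×10⁻¹⁰ A = 426 pA

426 pA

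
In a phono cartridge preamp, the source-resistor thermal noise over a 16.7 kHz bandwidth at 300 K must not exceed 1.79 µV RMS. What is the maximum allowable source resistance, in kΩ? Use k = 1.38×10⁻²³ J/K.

11.6 kΩ

Johnson–Nyquist: V_n = √(4kTRB) ⇒ R = V_n² / (4kTB)
4kTB = 4 × 1.38×10⁻²³ × 300 × 1.67×10⁴ = 2.77×10⁻¹⁶
R = (1.79×10⁻⁶)² / 2.77×10⁻¹⁶ = 1.16×10⁴ Ω = 11.6 kΩ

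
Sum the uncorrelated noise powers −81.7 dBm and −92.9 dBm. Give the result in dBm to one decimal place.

−81.4 dBm

Convert to linear, add, convert back:
P₁ = 6.76×10⁻¹² W, P₂ = 5.13×10⁻¹³ W
P_tot = 7.27×10⁻¹² W → 10 log₁₀(P_tot / 10⁻³) = −81.4 dBm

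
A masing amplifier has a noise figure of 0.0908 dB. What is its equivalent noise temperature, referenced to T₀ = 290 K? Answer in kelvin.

6.13 K

F = 10^(0.0908/10) = 1.02113
T_e = (F − 1)·T₀ = (1.02113 − 1) × 290 = 6.13 K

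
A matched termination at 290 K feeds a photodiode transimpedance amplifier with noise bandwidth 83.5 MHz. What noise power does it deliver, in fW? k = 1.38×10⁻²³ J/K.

334 fW

P_n = kTB = 1.38×10⁻²³ × 290 × 8.35×10⁷ = 3.34×10⁻¹³ W = 334 fW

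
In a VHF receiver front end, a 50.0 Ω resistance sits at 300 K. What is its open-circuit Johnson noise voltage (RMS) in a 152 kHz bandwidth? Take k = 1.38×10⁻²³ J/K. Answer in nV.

355 nV

V_n = √(4kTRB)
4kTRB = 4 × 1.38×10⁻²³ × 300 × 5.00×10¹ × 1.52×10⁵ = 1.26×10⁻¹³ V²
V_n = √(1.26×10⁻¹³) = 3.55×10⁻⁷ V = 355 nV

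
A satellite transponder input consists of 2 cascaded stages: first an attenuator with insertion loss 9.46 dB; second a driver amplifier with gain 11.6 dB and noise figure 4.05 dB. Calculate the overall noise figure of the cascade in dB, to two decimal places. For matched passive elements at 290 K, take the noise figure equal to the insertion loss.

Convert to linear (a loss of L dB is a gain of −L dB): F_i = 10^(NF_i/10), G_i = 10^(G_i,dB/10)
  Stage 1: F_1 = 10^(9.46/10) = 8.831, G_1 = 10^(−9.46/10) = 0.1132
  Stage 2: F_2 = 10^(4.05/10) = 2.541, G_2 = 10^(11.6/10) = 14.45
Friis cascade:
  F = 8.831 + (2.541 − 1)/0.1132 = 22.44
NF = 10 log₁₀(22.44) = 13.51 dB

13.51 dB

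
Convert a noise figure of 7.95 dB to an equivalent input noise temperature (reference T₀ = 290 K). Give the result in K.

1519 K

F = 10^(7.95/10) = 6.23735
T_e = (F − 1)·T₀ = (6.23735 − 1) × 290 = 1519 K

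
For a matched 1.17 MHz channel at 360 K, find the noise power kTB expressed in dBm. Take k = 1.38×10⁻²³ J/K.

−112.4 dBm

P_n = kTB = 1.38×10⁻²³ × 360 × 1.17×10⁶ = 5.81×10⁻¹⁵ W
In dBm: 10 log₁₀(5.81×10⁻¹⁵ / 10⁻³) = −112.4 dBm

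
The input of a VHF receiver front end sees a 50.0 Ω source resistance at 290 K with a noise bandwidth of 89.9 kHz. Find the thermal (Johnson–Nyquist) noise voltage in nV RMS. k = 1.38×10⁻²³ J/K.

V_n = √(4kTRB)
4kTRB = 4 × 1.38×10⁻²³ × 290 × 5.00×10¹ × 8.99×10⁴ = 7.20×10⁻¹⁴ V²
V_n = √(7.20×10⁻¹⁴) = 2.68×10⁻⁷ V = 268 nV

268 nV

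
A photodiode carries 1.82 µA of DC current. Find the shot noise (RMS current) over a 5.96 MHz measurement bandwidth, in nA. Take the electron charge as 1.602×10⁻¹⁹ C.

I_n = √(2qI·B)
2qI·B = 2 × 1.602×10⁻¹⁹ × 1.82×10⁻⁶ × 5.96×10⁶ = 3.48×10⁻¹⁸ A²
I_n = √(3.48×10⁻¹⁸) = 1.86×10⁻⁹ A = 1.86 nA

1.86 nA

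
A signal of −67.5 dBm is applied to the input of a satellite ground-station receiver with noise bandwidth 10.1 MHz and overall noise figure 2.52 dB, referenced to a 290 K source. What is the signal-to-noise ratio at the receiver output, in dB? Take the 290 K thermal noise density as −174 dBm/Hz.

33.9 dB

Noise floor: N = −174 + 10 log₁₀(B) + NF
10 log₁₀(1.01×10⁷) = 70.04 dB
N = −174 + 70.04 + 2.52 = −101.44 dBm
SNR = P_sig − N = −67.5 − (−101.44) = 33.94 dB → 33.9 dB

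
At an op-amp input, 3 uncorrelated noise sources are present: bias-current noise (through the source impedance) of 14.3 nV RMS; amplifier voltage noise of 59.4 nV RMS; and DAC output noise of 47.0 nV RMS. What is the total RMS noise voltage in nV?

77.1 nV

Uncorrelated sources add in power (mean-square): V_tot = √(ΣV_i²)
V_tot = √[(1.43×10⁻⁸)² + (5.94×10⁻⁸)² + (4.70×10⁻⁸)²] = 7.71×10⁻⁸ V = 77.1 nV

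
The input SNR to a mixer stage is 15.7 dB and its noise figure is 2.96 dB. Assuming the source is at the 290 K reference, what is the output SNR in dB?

12.74 dB

By definition F = SNR_in/SNR_out, so in dB: SNR_out = SNR_in − NF
SNR_out = 15.7 − 2.96 = 12.74 dB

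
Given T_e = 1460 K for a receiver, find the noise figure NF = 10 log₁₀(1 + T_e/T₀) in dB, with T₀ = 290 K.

F = 1 + T_e/T₀ = 1 + 1460/290 = 6.03448
NF = 10 log₁₀(6.03448) = 7.81 dB

7.81 dB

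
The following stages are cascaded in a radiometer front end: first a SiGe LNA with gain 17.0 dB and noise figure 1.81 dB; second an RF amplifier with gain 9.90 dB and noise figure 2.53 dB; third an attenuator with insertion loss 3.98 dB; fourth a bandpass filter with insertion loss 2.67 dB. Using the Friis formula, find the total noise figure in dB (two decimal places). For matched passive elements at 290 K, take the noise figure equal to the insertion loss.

1.88 dB

Convert to linear (a loss of L dB is a gain of −L dB): F_i = 10^(NF_i/10), G_i = 10^(G_i,dB/10)
  Stage 1: F_1 = 10^(1.81/10) = 1.517, G_1 = 10^(17.0/10) = 50.12
  Stage 2: F_2 = 10^(2.53/10) = 1.791, G_2 = 10^(9.90/10) = 9.772
  Stage 3: F_3 = 10^(3.98/10) = 2.500, G_3 = 10^(−3.98/10) = 0.3999
  Stage 4: F_4 = 10^(2.67/10) = 1.849, G_4 = 10^(−2.67/10) = 0.5408
Friis cascade:
  F = 1.517 + (1.791 − 1)/50.12 + (2.500 − 1)/489.8 + (1.849 − 1)/195.9 = 1.540
NF = 10 log₁₀(1.540) = 1.88 dB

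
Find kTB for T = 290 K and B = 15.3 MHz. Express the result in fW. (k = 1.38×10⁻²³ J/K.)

P_n = kTB = 1.38×10⁻²³ × 290 × 1.53×10⁷ = 6.12×10⁻¹⁴ W = 61.2 fW

61.2 fW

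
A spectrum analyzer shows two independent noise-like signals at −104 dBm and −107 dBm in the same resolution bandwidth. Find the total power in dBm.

−102.2 dBm

Convert to linear, add, convert back:
P₁ = 3.98×10⁻¹⁴ W, P₂ = 2.00×10⁻¹⁴ W
P_tot = 5.98×10⁻¹⁴ W → 10 log₁₀(P_tot / 10⁻³) = −102.2 dBm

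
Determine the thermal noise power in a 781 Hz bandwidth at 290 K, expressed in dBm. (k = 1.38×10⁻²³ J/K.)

−145.1 dBm

P_n = kTB = 1.38×10⁻²³ × 290 × 7.81×10² = 3.13×10⁻¹⁸ W
In dBm: 10 log₁₀(3.13×10⁻¹⁸ / 10⁻³) = −145.1 dBm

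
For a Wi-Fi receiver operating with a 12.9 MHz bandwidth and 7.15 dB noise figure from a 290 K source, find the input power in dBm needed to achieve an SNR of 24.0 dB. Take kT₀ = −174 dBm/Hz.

Sensitivity = −174 + 10 log₁₀(B) + NF + SNR_min
= −174 + 71.11 + 7.15 + 24.0
= −71.74 dBm → −71.7 dBm

−71.7 dBm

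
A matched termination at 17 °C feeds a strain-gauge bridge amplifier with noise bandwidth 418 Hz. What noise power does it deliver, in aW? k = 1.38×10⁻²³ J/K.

T = 17 °C + 273.15 = 290.15 K
P_n = kTB = 1.38×10⁻²³ × 290.15 × 4.18×10² = 1.67×10⁻¹⁸ W = 1.67 aW

1.67 aW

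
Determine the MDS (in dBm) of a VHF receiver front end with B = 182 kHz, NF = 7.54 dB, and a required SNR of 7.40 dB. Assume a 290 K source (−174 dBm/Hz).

−106.5 dBm

Sensitivity = −174 + 10 log₁₀(B) + NF + SNR_min
= −174 + 52.6 + 7.54 + 7.40
= −106.46 dBm → −106.5 dBm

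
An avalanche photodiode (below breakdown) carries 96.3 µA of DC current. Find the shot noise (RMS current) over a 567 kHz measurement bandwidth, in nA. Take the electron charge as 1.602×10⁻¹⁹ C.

I_n = √(2qI·B)
2qI·B = 2 × 1.602×10⁻¹⁹ × 9.63×10⁻⁵ × 5.67×10⁵ = 1.75×10⁻¹⁷ A²
I_n = √(1.75×10⁻¹⁷) = 4.18×10⁻⁹ A = 4.18 nA

4.18 nA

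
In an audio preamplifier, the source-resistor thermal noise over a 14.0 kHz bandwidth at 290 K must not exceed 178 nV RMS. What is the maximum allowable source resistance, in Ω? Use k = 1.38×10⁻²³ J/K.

141 Ω

Johnson–Nyquist: V_n = √(4kTRB) ⇒ R = V_n² / (4kTB)
4kTB = 4 × 1.38×10⁻²³ × 290 × 1.40×10⁴ = 2.24×10⁻¹⁶
R = (1.78×10⁻⁷)² / 2.24×10⁻¹⁶ = 1.41×10² Ω = 141 Ω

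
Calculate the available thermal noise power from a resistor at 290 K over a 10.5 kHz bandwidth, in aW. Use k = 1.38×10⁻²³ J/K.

P_n = kTB = 1.38×10⁻²³ × 290 × 1.05×10⁴ = 4.20×10⁻¹⁷ W = 42.0 aW

42.0 aW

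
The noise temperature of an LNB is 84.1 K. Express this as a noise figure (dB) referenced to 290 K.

F = 1 + T_e/T₀ = 1 + 84.1/290 = 1.29
NF = 10 log₁₀(1.29) = 1.11 dB

1.11 dB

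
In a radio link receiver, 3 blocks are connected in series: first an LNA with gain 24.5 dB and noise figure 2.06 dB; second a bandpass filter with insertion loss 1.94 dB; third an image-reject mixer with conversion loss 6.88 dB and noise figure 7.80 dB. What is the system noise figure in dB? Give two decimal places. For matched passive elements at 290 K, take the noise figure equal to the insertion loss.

2.14 dB

Convert to linear (a loss of L dB is a gain of −L dB): F_i = 10^(NF_i/10), G_i = 10^(G_i,dB/10)
  Stage 1: F_1 = 10^(2.06/10) = 1.607, G_1 = 10^(24.5/10) = 281.8
  Stage 2: F_2 = 10^(1.94/10) = 1.563, G_2 = 10^(−1.94/10) = 0.6397
  Stage 3: F_3 = 10^(7.80/10) = 6.026, G_3 = 10^(−6.88/10) = 0.2051
Friis cascade:
  F = 1.607 + (1.563 − 1)/281.8 + (6.026 − 1)/180.3 = 1.637
NF = 10 log₁₀(1.637) = 2.14 dB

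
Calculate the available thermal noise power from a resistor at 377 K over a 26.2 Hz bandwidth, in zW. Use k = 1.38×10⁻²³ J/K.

136 zW

P_n = kTB = 1.38×10⁻²³ × 377 × 2.62×10¹ = 1.36×10⁻¹⁹ W = 136 zW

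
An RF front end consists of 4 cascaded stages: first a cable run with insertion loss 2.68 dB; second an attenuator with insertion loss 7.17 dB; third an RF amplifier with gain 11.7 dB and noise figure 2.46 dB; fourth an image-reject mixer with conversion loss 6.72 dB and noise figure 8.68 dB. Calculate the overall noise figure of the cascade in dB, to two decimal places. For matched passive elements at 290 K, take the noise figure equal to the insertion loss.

Convert to linear (a loss of L dB is a gain of −L dB): F_i = 10^(NF_i/10), G_i = 10^(G_i,dB/10)
  Stage 1: F_1 = 10^(2.68/10) = 1.854, G_1 = 10^(−2.68/10) = 0.5395
  Stage 2: F_2 = 10^(7.17/10) = 5.212, G_2 = 10^(−7.17/10) = 0.1919
  Stage 3: F_3 = 10^(2.46/10) = 1.762, G_3 = 10^(11.7/10) = 14.79
  Stage 4: F_4 = 10^(8.68/10) = 7.379, G_4 = 10^(−6.72/10) = 0.2128
Friis cascade:
  F = 1.854 + (5.212 − 1)/0.5395 + (1.762 − 1)/0.1035 + (7.379 − 1)/1.531 = 21.19
NF = 10 log₁₀(21.19) = 13.26 dB

13.26 dB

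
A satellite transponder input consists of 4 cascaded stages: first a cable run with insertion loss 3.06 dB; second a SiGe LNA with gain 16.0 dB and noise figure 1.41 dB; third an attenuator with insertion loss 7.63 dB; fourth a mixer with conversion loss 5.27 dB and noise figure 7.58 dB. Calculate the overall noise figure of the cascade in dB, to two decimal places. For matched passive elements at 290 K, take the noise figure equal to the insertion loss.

Convert to linear (a loss of L dB is a gain of −L dB): F_i = 10^(NF_i/10), G_i = 10^(G_i,dB/10)
  Stage 1: F_1 = 10^(3.06/10) = 2.023, G_1 = 10^(−3.06/10) = 0.4943
  Stage 2: F_2 = 10^(1.41/10) = 1.384, G_2 = 10^(16.0/10) = 39.81
  Stage 3: F_3 = 10^(7.63/10) = 5.794, G_3 = 10^(−7.63/10) = 0.1726
  Stage 4: F_4 = 10^(7.58/10) = 5.728, G_4 = 10^(−5.27/10) = 0.2972
Friis cascade:
  F = 2.023 + (1.384 − 1)/0.4943 + (5.794 − 1)/19.68 + (5.728 − 1)/3.396 = 4.435
NF = 10 log₁₀(4.435) = 6.47 dB

6.47 dB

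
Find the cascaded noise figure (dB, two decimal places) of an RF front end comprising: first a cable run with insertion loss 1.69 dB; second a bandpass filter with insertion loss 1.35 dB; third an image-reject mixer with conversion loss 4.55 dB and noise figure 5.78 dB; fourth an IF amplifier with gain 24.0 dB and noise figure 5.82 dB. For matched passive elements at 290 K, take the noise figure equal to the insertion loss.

Convert to linear (a loss of L dB is a gain of −L dB): F_i = 10^(NF_i/10), G_i = 10^(G_i,dB/10)
  Stage 1: F_1 = 10^(1.69/10) = 1.476, G_1 = 10^(−1.69/10) = 0.6776
  Stage 2: F_2 = 10^(1.35/10) = 1.365, G_2 = 10^(−1.35/10) = 0.7328
  Stage 3: F_3 = 10^(5.78/10) = 3.784, G_3 = 10^(−4.55/10) = 0.3508
  Stage 4: F_4 = 10^(5.82/10) = 3.819, G_4 = 10^(24.0/10) = 251.2
Friis cascade:
  F = 1.476 + (1.365 − 1)/0.6776 + (3.784 − 1)/0.4966 + (3.819 − 1)/0.1742 = 23.81
NF = 10 log₁₀(23.81) = 13.77 dB

13.77 dB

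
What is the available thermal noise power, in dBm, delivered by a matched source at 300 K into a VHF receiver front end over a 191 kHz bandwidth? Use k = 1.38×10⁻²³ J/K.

−121.0 dBm

P_n = kTB = 1.38×10⁻²³ × 300 × 1.91×10⁵ = 7.91×10⁻¹⁶ W
In dBm: 10 log₁₀(7.91×10⁻¹⁶ / 10⁻³) = −121.0 dBm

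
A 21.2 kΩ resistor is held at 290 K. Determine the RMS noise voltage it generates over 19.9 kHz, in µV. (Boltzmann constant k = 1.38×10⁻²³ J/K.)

2.60 µV

V_n = √(4kTRB)
4kTRB = 4 × 1.38×10⁻²³ × 290 × 2.12×10⁴ × 1.99×10⁴ = 6.75×10⁻¹² V²
V_n = √(6.75×10⁻¹²) = 2.60×10⁻⁶ V = 2.60 µV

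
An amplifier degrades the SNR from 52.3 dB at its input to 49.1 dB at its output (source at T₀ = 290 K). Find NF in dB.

NF (dB) = SNR_in(dB) − SNR_out(dB) when the source is at T₀
NF = 52.3 − 49.1 = 3.2 dB

3.2 dB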